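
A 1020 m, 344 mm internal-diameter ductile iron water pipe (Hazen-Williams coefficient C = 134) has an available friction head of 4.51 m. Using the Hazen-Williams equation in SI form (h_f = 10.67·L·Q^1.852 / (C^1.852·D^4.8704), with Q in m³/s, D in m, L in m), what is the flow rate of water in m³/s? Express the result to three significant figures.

Rearranging: Q = [h_f·C^1.852·D^4.8704 / (10.67·L)]^(1/1.852)
Q = [4.51·134^1.852·0.344^4.8704 / (10.67·1020)]^0.540 = 0.1208 m³/s

Q ≈ 0.121 m³/s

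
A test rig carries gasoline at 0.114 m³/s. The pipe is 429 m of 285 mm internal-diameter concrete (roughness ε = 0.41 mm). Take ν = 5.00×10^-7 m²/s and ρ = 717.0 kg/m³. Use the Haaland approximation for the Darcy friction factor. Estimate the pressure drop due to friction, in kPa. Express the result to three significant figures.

V = 4Q/(πD²) = 4·0.114/(π·0.285²) = 1.787 m/s
Re = VD/ν = 1.787·0.285/5.00×10^-7 = 1.02×10^6 → turbulent
ε/D = 0.41/285 = 0.00144
Haaland: f = 0.02174
h_f = f(L/D)V²/(2g) = 0.02174·(429/0.285)·1.787²/(2·9.81) = 5.327 m
Δp = ρg·h_f = 717.0·9.81·5.327 = 37.47 kPa

Δp ≈ 37.5 kPa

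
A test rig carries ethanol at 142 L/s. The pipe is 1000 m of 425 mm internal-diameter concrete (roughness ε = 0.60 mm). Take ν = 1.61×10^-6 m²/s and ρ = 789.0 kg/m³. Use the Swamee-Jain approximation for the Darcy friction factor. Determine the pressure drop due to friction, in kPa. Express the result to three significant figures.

Δp ≈ 20.8 kPa

V = 4Q/(πD²) = 4·0.142/(π·0.425²) = 1.001 m/s
Re = VD/ν = 1.001·0.425/1.61×10^-6 = 2.64×10^5 → turbulent
ε/D = 0.60/425 = 0.00141
Swamee-Jain: f = 0.02241
h_f = f(L/D)V²/(2g) = 0.02241·(1000/0.425)·1.001²/(2·9.81) = 2.693 m
Δp = ρg·h_f = 789.0·9.81·2.693 = 20.84 kPa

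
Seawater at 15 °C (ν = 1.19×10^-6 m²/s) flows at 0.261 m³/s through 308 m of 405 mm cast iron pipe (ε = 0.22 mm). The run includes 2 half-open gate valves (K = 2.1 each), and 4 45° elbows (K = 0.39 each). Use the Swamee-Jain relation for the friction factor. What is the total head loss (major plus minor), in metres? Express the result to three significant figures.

V = 4Q/(πD²) = 2.026 m/s; V²/2g = 0.2092 m
Re = 6.90×10^5, ε/D = 5.43×10^-4 → f = 0.01780 (Swamee-Jain)
Major: h_f = f(L/D)·V²/2g = 0.01780·760.5·0.2092 = 2.832 m
Minor: ΣK = 5.76; h_m = ΣK·V²/2g = 1.205 m
Total H_L = 2.832 + 1.205 = 4.037 m

H_L ≈ 4.04 m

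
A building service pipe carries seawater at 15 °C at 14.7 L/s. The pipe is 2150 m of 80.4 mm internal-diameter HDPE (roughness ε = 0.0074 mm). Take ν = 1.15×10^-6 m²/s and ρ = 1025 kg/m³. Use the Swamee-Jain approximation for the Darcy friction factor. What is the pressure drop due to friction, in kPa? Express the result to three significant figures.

Δp ≈ 1870 kPa

V = 4Q/(πD²) = 4·0.0147/(π·0.0804²) = 2.895 m/s
Re = VD/ν = 2.895·0.0804/1.15×10^-6 = 2.02×10^5 → turbulent
ε/D = 0.0074/80.4 = 9.20×10^-5
Swamee-Jain: f = 0.01630
h_f = f(L/D)V²/(2g) = 0.01630·(2150/0.0804)·2.895²/(2·9.81) = 186.2 m
Δp = ρg·h_f = 1025·9.81·186.2 = 1872 kPa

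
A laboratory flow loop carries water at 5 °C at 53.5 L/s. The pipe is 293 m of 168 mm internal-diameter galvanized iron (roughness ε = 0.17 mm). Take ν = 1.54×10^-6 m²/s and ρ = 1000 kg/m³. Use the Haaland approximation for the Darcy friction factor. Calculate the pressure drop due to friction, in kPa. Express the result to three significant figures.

V = 4Q/(πD²) = 4·0.0535/(π·0.168²) = 2.413 m/s
Re = VD/ν = 2.413·0.168/1.54×10^-6 = 2.63×10^5 → turbulent
ε/D = 0.17/168 = 0.00101
Haaland: f = 0.02068
h_f = f(L/D)V²/(2g) = 0.02068·(293/0.168)·2.413²/(2·9.81) = 10.71 m
Δp = ρg·h_f = 1000·9.81·10.71 = 105.1 kPa

Δp ≈ 105 kPa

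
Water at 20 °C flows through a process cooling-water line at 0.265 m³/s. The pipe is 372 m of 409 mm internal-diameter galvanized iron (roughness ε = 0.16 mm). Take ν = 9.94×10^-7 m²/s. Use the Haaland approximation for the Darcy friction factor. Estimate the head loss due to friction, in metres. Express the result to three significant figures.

V = 4Q/(πD²) = 4·0.265/(π·0.409²) = 2.017 m/s
Re = VD/ν = 2.017·0.409/9.94×10^-7 = 8.30×10^5 → turbulent
ε/D = 0.16/409 = 3.91×10^-4
Haaland: f = 0.01647
h_f = f(L/D)V²/(2g) = 0.01647·(372/0.409)·2.017²/(2·9.81) = 3.107 m

h_f ≈ 3.11 m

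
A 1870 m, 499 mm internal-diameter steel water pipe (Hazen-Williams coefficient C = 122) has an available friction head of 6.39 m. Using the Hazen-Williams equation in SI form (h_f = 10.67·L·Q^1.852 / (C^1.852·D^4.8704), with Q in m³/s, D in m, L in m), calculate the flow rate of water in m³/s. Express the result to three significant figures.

Q ≈ 0.254 m³/s

Rearranging: Q = [h_f·C^1.852·D^4.8704 / (10.67·L)]^(1/1.852)
Q = [6.39·122^1.852·0.499^4.8704 / (10.67·1870)]^0.540 = 0.2544 m³/s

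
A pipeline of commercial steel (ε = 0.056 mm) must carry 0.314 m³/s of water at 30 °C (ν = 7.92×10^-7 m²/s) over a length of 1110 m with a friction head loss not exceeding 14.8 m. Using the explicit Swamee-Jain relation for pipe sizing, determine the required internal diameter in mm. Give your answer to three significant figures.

D ≈ 389 mm

Swamee-Jain (Type III): D = 0.66·[ε^1.25·(LQ²/(gh_f))^4.75 + ν·Q^9.4·(L/(gh_f))^5.2]^0.04
LQ²/(gh_f) = 0.7538; L/(gh_f) = 7.645
Term 1 = ε^1.25·(…)^4.75 = 1.27×10^-6; Term 2 = ν·Q^9.4·(…)^5.2 = 5.80×10^-7
D = 0.66·(1.27×10^-6 + 5.80×10^-7)^0.04 = 0.3892 m = 389 mm
Check: V = 2.64 m/s, Re = 1.30×10^6, f = 0.01388, h_f = 14.1 m ≈ 14.8 m ✓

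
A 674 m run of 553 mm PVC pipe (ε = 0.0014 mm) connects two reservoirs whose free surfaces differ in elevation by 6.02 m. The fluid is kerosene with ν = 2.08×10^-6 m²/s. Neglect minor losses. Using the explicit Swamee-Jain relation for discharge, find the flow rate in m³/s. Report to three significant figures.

Swamee-Jain (Type II): Q = -0.965·√(gD⁵h_f/L)·ln[ε/(3.7D) + √(3.17ν²L/(gD³h_f))]
√(gD⁵h_f/L) = √(9.81·0.553⁵·6.02/674) = 0.06732
ε/(3.7D) = 6.84×10^-7; √(3.17ν²L/(gD³h_f)) = 3.04×10^-5
Q = -0.965·0.06732·ln(3.111×10^-5) = 0.6742 m³/s
Check: V = 2.81 m/s, Re = 7.46×10^5, f = 0.01225, h_f = 6.00 m ≈ 6.02 m ✓

Q ≈ 0.674 m³/s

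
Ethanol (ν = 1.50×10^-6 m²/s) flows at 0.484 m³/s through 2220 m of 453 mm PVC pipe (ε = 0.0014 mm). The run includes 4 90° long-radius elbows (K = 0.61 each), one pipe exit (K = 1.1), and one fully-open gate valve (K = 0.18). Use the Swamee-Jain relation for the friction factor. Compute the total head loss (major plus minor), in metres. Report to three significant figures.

H_L ≈ 28.5 m

V = 4Q/(πD²) = 3.003 m/s; V²/2g = 0.4596 m
Re = 9.07×10^5, ε/D = 3.09×10^-6 → f = 0.01187 (Swamee-Jain)
Major: h_f = f(L/D)·V²/2g = 0.01187·4901·0.4596 = 26.75 m
Minor: ΣK = 3.72; h_m = ΣK·V²/2g = 1.710 m
Total H_L = 26.75 + 1.710 = 28.46 m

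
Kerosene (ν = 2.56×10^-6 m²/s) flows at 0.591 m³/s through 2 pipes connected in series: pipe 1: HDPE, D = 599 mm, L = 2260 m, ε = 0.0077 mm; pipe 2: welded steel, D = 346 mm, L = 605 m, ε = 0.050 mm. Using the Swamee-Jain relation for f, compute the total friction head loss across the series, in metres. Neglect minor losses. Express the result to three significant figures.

Pipe 1: V = 2.097 m/s, Re = 4.91×10^5, ε/D = 1.29×10^-5, f = 0.01334, h_1 = f(L/D)V²/2g = 11.28 m
Pipe 2: V = 6.286 m/s, Re = 8.50×10^5, ε/D = 1.45×10^-4, f = 0.01428, h_2 = f(L/D)V²/2g = 50.29 m
Series → Q common, losses add: H = Σh = 61.57 m

H ≈ 61.6 m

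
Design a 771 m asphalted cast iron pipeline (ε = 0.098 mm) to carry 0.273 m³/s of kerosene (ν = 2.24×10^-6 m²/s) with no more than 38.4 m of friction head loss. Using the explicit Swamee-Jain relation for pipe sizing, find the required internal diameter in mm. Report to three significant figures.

D ≈ 295 mm

Swamee-Jain (Type III): D = 0.66·[ε^1.25·(LQ²/(gh_f))^4.75 + ν·Q^9.4·(L/(gh_f))^5.2]^0.04
LQ²/(gh_f) = 0.1525; L/(gh_f) = 2.047
Term 1 = ε^1.25·(…)^4.75 = 1.29×10^-9; Term 2 = ν·Q^9.4·(…)^5.2 = 4.65×10^-10
D = 0.66·(1.29×10^-9 + 4.65×10^-10)^0.04 = 0.2946 m = 295 mm
Check: V = 4.00 m/s, Re = 5.27×10^5, f = 0.01657, h_f = 35.4 m ≈ 38.4 m ✓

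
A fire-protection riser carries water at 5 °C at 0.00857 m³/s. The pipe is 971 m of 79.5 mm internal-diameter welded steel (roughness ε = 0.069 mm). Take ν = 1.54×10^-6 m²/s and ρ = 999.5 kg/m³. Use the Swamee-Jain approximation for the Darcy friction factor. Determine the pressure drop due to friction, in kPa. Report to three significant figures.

V = 4Q/(πD²) = 4·0.00857/(π·0.0795²) = 1.726 m/s
Re = VD/ν = 1.726·0.0795/1.54×10^-6 = 8.91×10^4 → turbulent
ε/D = 0.069/79.5 = 8.68×10^-4
Swamee-Jain: f = 0.02214
h_f = f(L/D)V²/(2g) = 0.02214·(971/0.0795)·1.726²/(2·9.81) = 41.07 m
Δp = ρg·h_f = 999.5·9.81·41.07 = 402.7 kPa

Δp ≈ 403 kPa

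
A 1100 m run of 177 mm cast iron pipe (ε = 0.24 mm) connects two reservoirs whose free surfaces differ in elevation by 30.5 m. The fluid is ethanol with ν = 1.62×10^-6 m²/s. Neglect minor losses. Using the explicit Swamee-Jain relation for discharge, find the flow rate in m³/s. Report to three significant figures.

Q ≈ 0.0513 m³/s

Swamee-Jain (Type II): Q = -0.965·√(gD⁵h_f/L)·ln[ε/(3.7D) + √(3.17ν²L/(gD³h_f))]
√(gD⁵h_f/L) = √(9.81·0.177⁵·30.5/1100) = 0.006874
ε/(3.7D) = 3.66×10^-4; √(3.17ν²L/(gD³h_f)) = 7.43×10^-5
Q = -0.965·0.006874·ln(4.407×10^-4) = 0.05126 m³/s
Check: V = 2.08 m/s, Re = 2.28×10^5, f = 0.02236, h_f = 30.7 m ≈ 30.5 m ✓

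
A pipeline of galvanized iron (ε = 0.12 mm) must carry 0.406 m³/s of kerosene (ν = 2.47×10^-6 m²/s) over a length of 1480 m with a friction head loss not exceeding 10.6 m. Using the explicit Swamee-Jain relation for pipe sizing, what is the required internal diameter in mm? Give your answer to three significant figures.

D ≈ 505 mm

Swamee-Jain (Type III): D = 0.66·[ε^1.25·(LQ²/(gh_f))^4.75 + ν·Q^9.4·(L/(gh_f))^5.2]^0.04
LQ²/(gh_f) = 2.346; L/(gh_f) = 14.23
Term 1 = ε^1.25·(…)^4.75 = 7.21×10^-4; Term 2 = ν·Q^9.4·(…)^5.2 = 5.13×10^-4
D = 0.66·(7.21×10^-4 + 5.13×10^-4)^0.04 = 0.5049 m = 505 mm
Check: V = 2.03 m/s, Re = 4.15×10^5, f = 0.01610, h_f = 9.89 m ≈ 10.6 m ✓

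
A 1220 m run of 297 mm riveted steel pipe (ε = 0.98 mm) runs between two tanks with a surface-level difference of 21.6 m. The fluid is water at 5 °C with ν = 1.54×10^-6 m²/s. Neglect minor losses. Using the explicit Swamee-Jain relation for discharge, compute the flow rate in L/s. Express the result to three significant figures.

Swamee-Jain (Type II): Q = -0.965·√(gD⁵h_f/L)·ln[ε/(3.7D) + √(3.17ν²L/(gD³h_f))]
√(gD⁵h_f/L) = √(9.81·0.297⁵·21.6/1220) = 0.02003
ε/(3.7D) = 8.92×10^-4; √(3.17ν²L/(gD³h_f)) = 4.06×10^-5
Q = -0.965·0.02003·ln(9.324×10^-4) = 0.1349 m³/s
Check: V = 1.95 m/s, Re = 3.76×10^5, f = 0.02734, h_f = 21.7 m ≈ 21.6 m ✓

Q ≈ 135 L/s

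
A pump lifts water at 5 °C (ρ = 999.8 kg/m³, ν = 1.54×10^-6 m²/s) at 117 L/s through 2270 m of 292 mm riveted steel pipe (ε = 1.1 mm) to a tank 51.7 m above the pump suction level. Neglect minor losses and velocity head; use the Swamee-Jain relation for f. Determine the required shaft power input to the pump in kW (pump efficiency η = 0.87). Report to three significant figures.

P_shaft ≈ 114 kW

V = 4Q/(πD²) = 1.747 m/s; Re = 3.31×10^5; ε/D = 0.00377; f = 0.02841
h_f = f(L/D)V²/2g = 34.36 m
Total head H = z + h_f = 51.7 + 34.36 = 86.06 m
P_hyd = ρgQH = 999.8·9.81·0.117·86.06 = 98.75 kW
P_shaft = P_hyd/η = 98.75/0.87 = 113.5 kW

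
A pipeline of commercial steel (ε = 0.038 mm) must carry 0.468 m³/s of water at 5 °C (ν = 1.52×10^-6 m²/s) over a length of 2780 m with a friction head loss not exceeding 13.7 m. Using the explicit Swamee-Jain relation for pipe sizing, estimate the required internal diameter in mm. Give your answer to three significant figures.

D ≈ 554 mm

Swamee-Jain (Type III): D = 0.66·[ε^1.25·(LQ²/(gh_f))^4.75 + ν·Q^9.4·(L/(gh_f))^5.2]^0.04
LQ²/(gh_f) = 4.531; L/(gh_f) = 20.68
Term 1 = ε^1.25·(…)^4.75 = 0.00390; Term 2 = ν·Q^9.4·(…)^5.2 = 0.00839
D = 0.66·(0.00390 + 0.00839)^0.04 = 0.5535 m = 554 mm
Check: V = 1.94 m/s, Re = 7.08×10^5, f = 0.01350, h_f = 13.1 m ≈ 13.7 m ✓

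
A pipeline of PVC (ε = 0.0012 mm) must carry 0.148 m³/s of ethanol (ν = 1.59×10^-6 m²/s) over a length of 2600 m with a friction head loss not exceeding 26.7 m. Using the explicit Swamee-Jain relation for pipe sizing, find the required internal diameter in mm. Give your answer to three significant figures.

Swamee-Jain (Type III): D = 0.66·[ε^1.25·(LQ²/(gh_f))^4.75 + ν·Q^9.4·(L/(gh_f))^5.2]^0.04
LQ²/(gh_f) = 0.2174; L/(gh_f) = 9.926
Term 1 = ε^1.25·(…)^4.75 = 2.83×10^-11; Term 2 = ν·Q^9.4·(…)^5.2 = 3.85×10^-9
D = 0.66·(2.83×10^-11 + 3.85×10^-9)^0.04 = 0.3041 m = 304 mm
Check: V = 2.04 m/s, Re = 3.90×10^5, f = 0.01375, h_f = 24.9 m ≈ 26.7 m ✓

D ≈ 304 mm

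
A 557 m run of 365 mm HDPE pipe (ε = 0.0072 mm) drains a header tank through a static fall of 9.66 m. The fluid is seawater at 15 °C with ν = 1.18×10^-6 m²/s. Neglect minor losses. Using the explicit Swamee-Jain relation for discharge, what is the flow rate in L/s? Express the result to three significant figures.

Swamee-Jain (Type II): Q = -0.965·√(gD⁵h_f/L)·ln[ε/(3.7D) + √(3.17ν²L/(gD³h_f))]
√(gD⁵h_f/L) = √(9.81·0.365⁵·9.66/557) = 0.03320
ε/(3.7D) = 5.33×10^-6; √(3.17ν²L/(gD³h_f)) = 2.31×10^-5
Q = -0.965·0.03320·ln(2.843×10^-5) = 0.3354 m³/s
Check: V = 3.21 m/s, Re = 9.91×10^5, f = 0.01209, h_f = 9.66 m ≈ 9.66 m ✓

Q ≈ 335 L/s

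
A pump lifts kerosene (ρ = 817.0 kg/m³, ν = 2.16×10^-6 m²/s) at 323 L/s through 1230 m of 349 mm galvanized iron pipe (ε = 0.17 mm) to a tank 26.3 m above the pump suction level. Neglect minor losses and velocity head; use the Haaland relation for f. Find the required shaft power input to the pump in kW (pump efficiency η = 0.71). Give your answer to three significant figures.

V = 4Q/(πD²) = 3.376 m/s; Re = 5.46×10^5; ε/D = 4.87×10^-4; f = 0.01743
h_f = f(L/D)V²/2g = 35.69 m
Total head H = z + h_f = 26.3 + 35.69 = 61.99 m
P_hyd = ρgQH = 817.0·9.81·0.323·61.99 = 160.5 kW
P_shaft = P_hyd/η = 160.5/0.71 = 226.0 kW

P_shaft ≈ 226 kW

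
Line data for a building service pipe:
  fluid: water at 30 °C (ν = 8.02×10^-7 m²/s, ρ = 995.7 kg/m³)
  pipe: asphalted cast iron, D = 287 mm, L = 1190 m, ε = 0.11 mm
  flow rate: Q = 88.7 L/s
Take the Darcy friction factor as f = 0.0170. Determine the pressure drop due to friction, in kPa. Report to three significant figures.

V = 4Q/(πD²) = 4·0.0887/(π·0.287²) = 1.371 m/s
h_f = f(L/D)V²/(2g) = 0.01700·(1190/0.287)·1.371²/(2·9.81) = 6.754 m
Δp = ρg·h_f = 995.7·9.81·6.754 = 65.97 kPa

Δp ≈ 66.0 kPa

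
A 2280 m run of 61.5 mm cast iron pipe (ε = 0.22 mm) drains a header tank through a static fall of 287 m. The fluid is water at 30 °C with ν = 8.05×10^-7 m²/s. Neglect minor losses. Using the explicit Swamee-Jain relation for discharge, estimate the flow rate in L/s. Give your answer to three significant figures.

Swamee-Jain (Type II): Q = -0.965·√(gD⁵h_f/L)·ln[ε/(3.7D) + √(3.17ν²L/(gD³h_f))]
√(gD⁵h_f/L) = √(9.81·0.0615⁵·287/2280) = 0.001042
ε/(3.7D) = 9.67×10^-4; √(3.17ν²L/(gD³h_f)) = 8.46×10^-5
Q = -0.965·0.001042·ln(0.001051) = 0.006898 m³/s
Check: V = 2.32 m/s, Re = 1.77×10^5, f = 0.02837, h_f = 289 m ≈ 287 m ✓

Q ≈ 6.90 L/s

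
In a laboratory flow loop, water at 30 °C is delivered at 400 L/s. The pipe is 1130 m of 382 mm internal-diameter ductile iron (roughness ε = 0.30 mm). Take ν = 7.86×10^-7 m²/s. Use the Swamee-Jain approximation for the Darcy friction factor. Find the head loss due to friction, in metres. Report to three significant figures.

V = 4Q/(πD²) = 4·0.400/(π·0.382²) = 3.490 m/s
Re = VD/ν = 3.490·0.382/7.86×10^-7 = 1.70×10^6 → turbulent
ε/D = 0.30/382 = 7.85×10^-4
Swamee-Jain: f = 0.01882
h_f = f(L/D)V²/(2g) = 0.01882·(1130/0.382)·3.490²/(2·9.81) = 34.56 m

h_f ≈ 34.6 m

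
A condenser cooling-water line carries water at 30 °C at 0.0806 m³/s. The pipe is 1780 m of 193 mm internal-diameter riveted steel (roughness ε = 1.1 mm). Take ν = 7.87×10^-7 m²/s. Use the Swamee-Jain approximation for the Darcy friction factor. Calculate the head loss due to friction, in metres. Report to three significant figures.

h_f ≈ 114 m

V = 4Q/(πD²) = 4·0.0806/(π·0.193²) = 2.755 m/s
Re = VD/ν = 2.755·0.193/7.87×10^-7 = 6.76×10^5 → turbulent
ε/D = 1.1/193 = 0.00570
Swamee-Jain: f = 0.03181
h_f = f(L/D)V²/(2g) = 0.03181·(1780/0.193)·2.755²/(2·9.81) = 113.5 m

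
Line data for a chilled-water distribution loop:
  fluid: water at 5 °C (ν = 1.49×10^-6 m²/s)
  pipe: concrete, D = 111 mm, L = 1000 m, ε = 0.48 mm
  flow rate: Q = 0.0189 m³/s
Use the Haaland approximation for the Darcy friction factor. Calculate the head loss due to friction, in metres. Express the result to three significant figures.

h_f ≈ 52.2 m

V = 4Q/(πD²) = 4·0.0189/(π·0.111²) = 1.953 m/s
Re = VD/ν = 1.953·0.111/1.49×10^-6 = 1.45×10^5 → turbulent
ε/D = 0.48/111 = 0.00432
Haaland: f = 0.02978
h_f = f(L/D)V²/(2g) = 0.02978·(1000/0.111)·1.953²/(2·9.81) = 52.16 m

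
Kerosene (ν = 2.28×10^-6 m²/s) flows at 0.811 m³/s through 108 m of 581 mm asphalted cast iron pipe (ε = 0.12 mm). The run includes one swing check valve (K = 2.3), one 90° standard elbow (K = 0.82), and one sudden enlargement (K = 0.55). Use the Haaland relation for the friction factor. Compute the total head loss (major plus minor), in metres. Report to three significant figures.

V = 4Q/(πD²) = 3.059 m/s; V²/2g = 0.4769 m
Re = 7.80×10^5, ε/D = 2.07×10^-4 → f = 0.01488 (Haaland)
Major: h_f = f(L/D)·V²/2g = 0.01488·185.9·0.4769 = 1.319 m
Minor: ΣK = 3.67; h_m = ΣK·V²/2g = 1.750 m
Total H_L = 1.319 + 1.750 = 3.069 m

H_L ≈ 3.07 m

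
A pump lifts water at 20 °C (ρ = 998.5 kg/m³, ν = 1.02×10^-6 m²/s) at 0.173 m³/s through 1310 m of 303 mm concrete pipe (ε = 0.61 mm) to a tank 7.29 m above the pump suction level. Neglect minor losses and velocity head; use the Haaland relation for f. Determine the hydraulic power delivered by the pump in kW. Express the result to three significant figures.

P_hyd ≈ 63.4 kW

V = 4Q/(πD²) = 2.399 m/s; Re = 7.13×10^5; ε/D = 0.00201; f = 0.02373
h_f = f(L/D)V²/2g = 30.11 m
Total head H = z + h_f = 7.29 + 30.11 = 37.40 m
P_hyd = ρgQH = 998.5·9.81·0.173·37.40 = 63.37 kW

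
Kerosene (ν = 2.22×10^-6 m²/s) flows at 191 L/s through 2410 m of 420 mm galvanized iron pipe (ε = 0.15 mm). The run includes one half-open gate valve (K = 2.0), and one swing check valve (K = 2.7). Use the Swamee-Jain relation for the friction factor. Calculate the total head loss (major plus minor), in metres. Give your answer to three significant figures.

V = 4Q/(πD²) = 1.379 m/s; V²/2g = 0.09687 m
Re = 2.61×10^5, ε/D = 3.57×10^-4 → f = 0.01767 (Swamee-Jain)
Major: h_f = f(L/D)·V²/2g = 0.01767·5738·0.09687 = 9.821 m
Minor: ΣK = 4.70; h_m = ΣK·V²/2g = 0.4553 m
Total H_L = 9.821 + 0.4553 = 10.28 m

H_L ≈ 10.3 m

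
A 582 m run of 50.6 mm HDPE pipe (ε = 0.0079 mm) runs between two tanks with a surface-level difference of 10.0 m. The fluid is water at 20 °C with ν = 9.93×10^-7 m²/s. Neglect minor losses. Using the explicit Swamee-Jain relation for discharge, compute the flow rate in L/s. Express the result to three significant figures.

Swamee-Jain (Type II): Q = -0.965·√(gD⁵h_f/L)·ln[ε/(3.7D) + √(3.17ν²L/(gD³h_f))]
√(gD⁵h_f/L) = √(9.81·0.0506⁵·10.0/582) = 2.365×10^-4
ε/(3.7D) = 4.22×10^-5; √(3.17ν²L/(gD³h_f)) = 3.78×10^-4
Q = -0.965·2.365×10^-4·ln(4.205×10^-4) = 0.001774 m³/s
Check: V = 0.882 m/s, Re = 4.50×10^4, f = 0.02186, h_f = 9.97 m ≈ 10.0 m ✓

Q ≈ 1.77 L/s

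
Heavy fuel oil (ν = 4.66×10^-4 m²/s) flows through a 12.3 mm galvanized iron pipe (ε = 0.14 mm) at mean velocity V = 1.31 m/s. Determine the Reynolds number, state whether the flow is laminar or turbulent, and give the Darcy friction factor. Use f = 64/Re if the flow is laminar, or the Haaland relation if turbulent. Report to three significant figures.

Re = VD/ν = 1.310·0.0123/4.66×10^-4 = 34.6
Re < 2300 → laminar → f = 64/Re = 1.851

Re ≈ 34.6; laminar; f = 64/Re ≈ 1.85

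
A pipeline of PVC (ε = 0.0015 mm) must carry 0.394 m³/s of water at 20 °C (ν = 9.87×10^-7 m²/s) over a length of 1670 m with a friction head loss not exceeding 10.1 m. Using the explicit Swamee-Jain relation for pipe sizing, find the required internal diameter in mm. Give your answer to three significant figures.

D ≈ 482 mm

Swamee-Jain (Type III): D = 0.66·[ε^1.25·(LQ²/(gh_f))^4.75 + ν·Q^9.4·(L/(gh_f))^5.2]^0.04
LQ²/(gh_f) = 2.616; L/(gh_f) = 16.85
Term 1 = ε^1.25·(…)^4.75 = 5.06×10^-6; Term 2 = ν·Q^9.4·(…)^5.2 = 3.72×10^-4
D = 0.66·(5.06×10^-6 + 3.72×10^-4)^0.04 = 0.4815 m = 482 mm
Check: V = 2.16 m/s, Re = 1.06×10^6, f = 0.01158, h_f = 9.58 m ≈ 10.1 m ✓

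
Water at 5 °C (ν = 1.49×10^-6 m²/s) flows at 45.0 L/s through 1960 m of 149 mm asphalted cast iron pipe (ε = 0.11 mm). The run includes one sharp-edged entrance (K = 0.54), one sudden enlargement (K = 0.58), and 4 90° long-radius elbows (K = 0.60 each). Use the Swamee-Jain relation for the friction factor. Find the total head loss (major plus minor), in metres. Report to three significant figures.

V = 4Q/(πD²) = 2.581 m/s; V²/2g = 0.3395 m
Re = 2.58×10^5, ε/D = 7.38×10^-4 → f = 0.01975 (Swamee-Jain)
Major: h_f = f(L/D)·V²/2g = 0.01975·13154·0.3395 = 88.20 m
Minor: ΣK = 3.52; h_m = ΣK·V²/2g = 1.195 m
Total H_L = 88.20 + 1.195 = 89.39 m

H_L ≈ 89.4 m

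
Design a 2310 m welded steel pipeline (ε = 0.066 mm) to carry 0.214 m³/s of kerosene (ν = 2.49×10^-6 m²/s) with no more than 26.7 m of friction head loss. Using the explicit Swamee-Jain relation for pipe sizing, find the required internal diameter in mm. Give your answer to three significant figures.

D ≈ 355 mm

Swamee-Jain (Type III): D = 0.66·[ε^1.25·(LQ²/(gh_f))^4.75 + ν·Q^9.4·(L/(gh_f))^5.2]^0.04
LQ²/(gh_f) = 0.4039; L/(gh_f) = 8.819
Term 1 = ε^1.25·(…)^4.75 = 8.02×10^-8; Term 2 = ν·Q^9.4·(…)^5.2 = 1.04×10^-7
D = 0.66·(8.02×10^-8 + 1.04×10^-7)^0.04 = 0.3550 m = 355 mm
Check: V = 2.16 m/s, Re = 3.08×10^5, f = 0.01615, h_f = 25.0 m ≈ 26.7 m ✓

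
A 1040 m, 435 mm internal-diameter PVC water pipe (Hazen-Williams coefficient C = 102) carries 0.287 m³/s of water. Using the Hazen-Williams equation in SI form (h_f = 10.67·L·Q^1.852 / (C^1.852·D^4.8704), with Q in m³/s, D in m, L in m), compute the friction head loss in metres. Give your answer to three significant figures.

h_f = 10.67·1040·0.287^1.852 / (102^1.852·0.435^4.8704) = 12.08 m

h_f ≈ 12.1 m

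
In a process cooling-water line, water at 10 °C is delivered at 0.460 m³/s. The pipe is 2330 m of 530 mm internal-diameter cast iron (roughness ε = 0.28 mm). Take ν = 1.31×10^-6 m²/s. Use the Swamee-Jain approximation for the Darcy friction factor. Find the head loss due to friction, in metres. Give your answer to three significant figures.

h_f ≈ 17.1 m

V = 4Q/(πD²) = 4·0.460/(π·0.530²) = 2.085 m/s
Re = VD/ν = 2.085·0.530/1.31×10^-6 = 8.44×10^5 → turbulent
ε/D = 0.28/530 = 5.28×10^-4
Swamee-Jain: f = 0.01758
h_f = f(L/D)V²/(2g) = 0.01758·(2330/0.530)·2.085²/(2·9.81) = 17.12 m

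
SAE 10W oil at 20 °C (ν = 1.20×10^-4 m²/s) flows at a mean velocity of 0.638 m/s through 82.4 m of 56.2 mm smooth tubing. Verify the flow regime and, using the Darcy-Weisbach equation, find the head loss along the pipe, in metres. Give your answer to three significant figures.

h_f ≈ 6.52 m

Re = VD/ν = 0.638·0.05620/1.20×10^-4 = 299 → laminar (Re < 2300)
f = 64/Re = 0.2142
h_f = f(L/D)V²/(2g) = 0.2142·(82.4/0.05620)·0.638²/(2·9.81) = 6.515 m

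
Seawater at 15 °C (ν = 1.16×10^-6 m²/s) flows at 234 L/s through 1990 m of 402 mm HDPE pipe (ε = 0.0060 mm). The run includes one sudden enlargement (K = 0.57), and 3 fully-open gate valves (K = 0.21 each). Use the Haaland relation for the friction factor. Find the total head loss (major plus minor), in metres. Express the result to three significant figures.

V = 4Q/(πD²) = 1.844 m/s; V²/2g = 0.1732 m
Re = 6.39×10^5, ε/D = 1.49×10^-5 → f = 0.01271 (Haaland)
Major: h_f = f(L/D)·V²/2g = 0.01271·4950·0.1732 = 10.90 m
Minor: ΣK = 1.20; h_m = ΣK·V²/2g = 0.2079 m
Total H_L = 10.90 + 0.2079 = 11.11 m

H_L ≈ 11.1 m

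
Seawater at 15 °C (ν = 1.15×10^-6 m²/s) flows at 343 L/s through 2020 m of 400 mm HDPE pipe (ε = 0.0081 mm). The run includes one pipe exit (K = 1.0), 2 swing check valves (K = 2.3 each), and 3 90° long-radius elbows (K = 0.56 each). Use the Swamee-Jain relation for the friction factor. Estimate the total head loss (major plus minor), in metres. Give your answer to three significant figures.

H_L ≈ 26.1 m

V = 4Q/(πD²) = 2.730 m/s; V²/2g = 0.3797 m
Re = 9.49×10^5, ε/D = 2.02×10^-5 → f = 0.01218 (Swamee-Jain)
Major: h_f = f(L/D)·V²/2g = 0.01218·5050·0.3797 = 23.35 m
Minor: ΣK = 7.28; h_m = ΣK·V²/2g = 2.764 m
Total H_L = 23.35 + 2.764 = 26.11 m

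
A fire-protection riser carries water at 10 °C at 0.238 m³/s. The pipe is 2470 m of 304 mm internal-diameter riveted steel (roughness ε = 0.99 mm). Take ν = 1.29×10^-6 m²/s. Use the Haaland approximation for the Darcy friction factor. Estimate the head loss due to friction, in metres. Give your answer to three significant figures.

h_f ≈ 120 m

V = 4Q/(πD²) = 4·0.238/(π·0.304²) = 3.279 m/s
Re = VD/ν = 3.279·0.304/1.29×10^-6 = 7.73×10^5 → turbulent
ε/D = 0.99/304 = 0.00326
Haaland: f = 0.02698
h_f = f(L/D)V²/(2g) = 0.02698·(2470/0.304)·3.279²/(2·9.81) = 120.1 m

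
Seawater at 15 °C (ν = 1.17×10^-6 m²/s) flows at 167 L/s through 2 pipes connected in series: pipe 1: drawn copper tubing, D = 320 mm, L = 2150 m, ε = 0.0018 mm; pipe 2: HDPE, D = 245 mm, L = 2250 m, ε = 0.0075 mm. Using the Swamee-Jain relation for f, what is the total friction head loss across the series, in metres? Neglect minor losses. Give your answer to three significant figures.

H ≈ 94.3 m

Pipe 1: V = 2.076 m/s, Re = 5.68×10^5, ε/D = 5.62×10^-6, f = 0.01290, h_1 = f(L/D)V²/2g = 19.04 m
Pipe 2: V = 3.542 m/s, Re = 7.42×10^5, ε/D = 3.06×10^-5, f = 0.01281, h_2 = f(L/D)V²/2g = 75.22 m
Series → Q common, losses add: H = Σh = 94.26 m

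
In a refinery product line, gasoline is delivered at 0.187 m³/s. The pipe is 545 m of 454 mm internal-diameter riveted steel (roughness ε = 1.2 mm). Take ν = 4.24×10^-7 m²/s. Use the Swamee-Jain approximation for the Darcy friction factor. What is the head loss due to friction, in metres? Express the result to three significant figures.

h_f ≈ 2.08 m

V = 4Q/(πD²) = 4·0.187/(π·0.454²) = 1.155 m/s
Re = VD/ν = 1.155·0.454/4.24×10^-7 = 1.24×10^6 → turbulent
ε/D = 1.2/454 = 0.00264
Swamee-Jain: f = 0.02544
h_f = f(L/D)V²/(2g) = 0.02544·(545/0.454)·1.155²/(2·9.81) = 2.077 m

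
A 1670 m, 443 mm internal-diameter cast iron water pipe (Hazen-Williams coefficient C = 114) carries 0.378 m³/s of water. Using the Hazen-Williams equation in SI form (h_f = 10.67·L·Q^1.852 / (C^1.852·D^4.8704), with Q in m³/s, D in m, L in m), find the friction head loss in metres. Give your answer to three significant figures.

h_f = 10.67·1670·0.378^1.852 / (114^1.852·0.443^4.8704) = 24.05 m

h_f ≈ 24.1 m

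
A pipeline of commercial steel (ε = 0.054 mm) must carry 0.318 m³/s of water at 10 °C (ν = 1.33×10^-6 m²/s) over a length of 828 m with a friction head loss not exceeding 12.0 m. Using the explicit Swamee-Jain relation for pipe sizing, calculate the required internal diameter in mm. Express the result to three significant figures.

D ≈ 387 mm

Swamee-Jain (Type III): D = 0.66·[ε^1.25·(LQ²/(gh_f))^4.75 + ν·Q^9.4·(L/(gh_f))^5.2]^0.04
LQ²/(gh_f) = 0.7113; L/(gh_f) = 7.034
Term 1 = ε^1.25·(…)^4.75 = 9.18×10^-7; Term 2 = ν·Q^9.4·(…)^5.2 = 7.11×10^-7
D = 0.66·(9.18×10^-7 + 7.11×10^-7)^0.04 = 0.3873 m = 387 mm
Check: V = 2.70 m/s, Re = 7.86×10^5, f = 0.01431, h_f = 11.4 m ≈ 12.0 m ✓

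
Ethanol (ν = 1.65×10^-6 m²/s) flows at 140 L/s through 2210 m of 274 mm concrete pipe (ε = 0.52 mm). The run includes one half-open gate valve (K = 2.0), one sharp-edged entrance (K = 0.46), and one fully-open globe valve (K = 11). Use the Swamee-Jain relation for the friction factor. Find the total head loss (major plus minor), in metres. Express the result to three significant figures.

V = 4Q/(πD²) = 2.374 m/s; V²/2g = 0.2873 m
Re = 3.94×10^5, ε/D = 0.00190 → f = 0.02371 (Swamee-Jain)
Major: h_f = f(L/D)·V²/2g = 0.02371·8066·0.2873 = 54.94 m
Minor: ΣK = 13.5; h_m = ΣK·V²/2g = 3.867 m
Total H_L = 54.94 + 3.867 = 58.81 m

H_L ≈ 58.8 m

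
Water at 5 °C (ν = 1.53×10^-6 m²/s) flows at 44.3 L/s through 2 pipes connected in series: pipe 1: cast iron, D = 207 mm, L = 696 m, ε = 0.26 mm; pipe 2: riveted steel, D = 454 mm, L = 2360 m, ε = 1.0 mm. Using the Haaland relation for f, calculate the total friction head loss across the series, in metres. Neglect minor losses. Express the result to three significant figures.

Pipe 1: V = 1.316 m/s, Re = 1.78×10^5, ε/D = 0.00126, f = 0.02200, h_1 = f(L/D)V²/2g = 6.534 m
Pipe 2: V = 0.2737 m/s, Re = 8.12×10^4, ε/D = 0.00220, f = 0.02580, h_2 = f(L/D)V²/2g = 0.5120 m
Series → Q common, losses add: H = Σh = 7.046 m

H ≈ 7.05 m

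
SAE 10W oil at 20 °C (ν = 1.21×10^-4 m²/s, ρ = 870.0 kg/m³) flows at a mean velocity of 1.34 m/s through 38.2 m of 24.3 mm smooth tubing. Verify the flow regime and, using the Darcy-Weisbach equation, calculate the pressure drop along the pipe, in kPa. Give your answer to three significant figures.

Re = VD/ν = 1.34·0.02430/1.21×10^-4 = 269 → laminar (Re < 2300)
f = 64/Re = 0.2378
h_f = f(L/D)V²/(2g) = 0.2378·(38.2/0.02430)·1.34²/(2·9.81) = 34.22 m
Δp = ρg·h_f = 870.0·9.81·34.22 = 292.0 kPa

Δp ≈ 292 kPa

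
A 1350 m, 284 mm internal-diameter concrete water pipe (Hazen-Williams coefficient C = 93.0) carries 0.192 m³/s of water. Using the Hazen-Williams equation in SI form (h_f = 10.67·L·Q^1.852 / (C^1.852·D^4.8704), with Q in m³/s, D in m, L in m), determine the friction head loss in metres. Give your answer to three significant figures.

h_f ≈ 70.5 m

h_f = 10.67·1350·0.192^1.852 / (93.0^1.852·0.284^4.8704) = 70.49 m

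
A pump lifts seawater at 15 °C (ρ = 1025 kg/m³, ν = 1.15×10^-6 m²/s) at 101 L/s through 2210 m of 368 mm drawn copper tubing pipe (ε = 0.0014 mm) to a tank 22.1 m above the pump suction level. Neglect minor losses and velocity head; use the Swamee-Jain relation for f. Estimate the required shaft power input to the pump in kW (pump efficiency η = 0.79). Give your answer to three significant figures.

V = 4Q/(πD²) = 0.9496 m/s; Re = 3.04×10^5; ε/D = 3.80×10^-6; f = 0.01438
h_f = f(L/D)V²/2g = 3.970 m
Total head H = z + h_f = 22.1 + 3.970 = 26.07 m
P_hyd = ρgQH = 1025·9.81·0.101·26.07 = 26.48 kW
P_shaft = P_hyd/η = 26.48/0.79 = 33.51 kW

P_shaft ≈ 33.5 kW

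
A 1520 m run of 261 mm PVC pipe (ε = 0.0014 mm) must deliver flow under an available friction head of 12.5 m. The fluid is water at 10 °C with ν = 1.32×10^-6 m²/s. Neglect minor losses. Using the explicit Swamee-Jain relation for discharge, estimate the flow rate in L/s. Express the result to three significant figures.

Q ≈ 92.2 L/s

Swamee-Jain (Type II): Q = -0.965·√(gD⁵h_f/L)·ln[ε/(3.7D) + √(3.17ν²L/(gD³h_f))]
√(gD⁵h_f/L) = √(9.81·0.261⁵·12.5/1520) = 0.009885
ε/(3.7D) = 1.45×10^-6; √(3.17ν²L/(gD³h_f)) = 6.21×10^-5
Q = -0.965·0.009885·ln(6.350×10^-5) = 0.09219 m³/s
Check: V = 1.72 m/s, Re = 3.41×10^5, f = 0.01411, h_f = 12.4 m ≈ 12.5 m ✓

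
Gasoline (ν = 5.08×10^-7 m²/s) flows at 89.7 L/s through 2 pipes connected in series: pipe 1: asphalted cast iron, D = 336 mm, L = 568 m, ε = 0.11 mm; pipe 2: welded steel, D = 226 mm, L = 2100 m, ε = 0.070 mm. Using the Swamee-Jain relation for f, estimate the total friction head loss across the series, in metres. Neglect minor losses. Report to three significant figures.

H ≈ 39.0 m

Pipe 1: V = 1.012 m/s, Re = 6.69×10^5, ε/D = 3.27×10^-4, f = 0.01630, h_1 = f(L/D)V²/2g = 1.437 m
Pipe 2: V = 2.236 m/s, Re = 9.95×10^5, ε/D = 3.10×10^-4, f = 0.01585, h_2 = f(L/D)V²/2g = 37.52 m
Series → Q common, losses add: H = Σh = 38.96 m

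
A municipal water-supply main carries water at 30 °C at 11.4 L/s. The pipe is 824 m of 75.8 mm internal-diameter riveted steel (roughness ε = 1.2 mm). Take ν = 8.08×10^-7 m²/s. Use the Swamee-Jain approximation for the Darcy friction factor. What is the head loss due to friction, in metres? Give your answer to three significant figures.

V = 4Q/(πD²) = 4·0.0114/(π·0.0758²) = 2.526 m/s
Re = VD/ν = 2.526·0.0758/8.08×10^-7 = 2.37×10^5 → turbulent
ε/D = 1.2/75.8 = 0.0158
Swamee-Jain: f = 0.04488
h_f = f(L/D)V²/(2g) = 0.04488·(824/0.0758)·2.526²/(2·9.81) = 158.7 m

h_f ≈ 159 m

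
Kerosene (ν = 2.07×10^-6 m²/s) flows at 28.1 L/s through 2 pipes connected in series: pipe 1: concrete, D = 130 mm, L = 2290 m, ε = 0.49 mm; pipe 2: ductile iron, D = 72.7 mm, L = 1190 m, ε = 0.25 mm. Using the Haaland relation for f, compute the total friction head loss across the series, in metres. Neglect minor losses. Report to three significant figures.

Pipe 1: V = 2.117 m/s, Re = 1.33×10^5, ε/D = 0.00377, f = 0.02875, h_1 = f(L/D)V²/2g = 115.7 m
Pipe 2: V = 6.769 m/s, Re = 2.38×10^5, ε/D = 0.00344, f = 0.02772, h_2 = f(L/D)V²/2g = 1060 m
Series → Q common, losses add: H = Σh = 1175 m

H ≈ 1180 m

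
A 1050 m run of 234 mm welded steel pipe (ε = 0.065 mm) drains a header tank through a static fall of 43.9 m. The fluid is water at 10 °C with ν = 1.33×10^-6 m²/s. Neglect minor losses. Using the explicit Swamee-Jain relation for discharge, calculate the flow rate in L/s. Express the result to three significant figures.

Q ≈ 150 L/s

Swamee-Jain (Type II): Q = -0.965·√(gD⁵h_f/L)·ln[ε/(3.7D) + √(3.17ν²L/(gD³h_f))]
√(gD⁵h_f/L) = √(9.81·0.234⁵·43.9/1050) = 0.01696
ε/(3.7D) = 7.51×10^-5; √(3.17ν²L/(gD³h_f)) = 3.27×10^-5
Q = -0.965·0.01696·ln(1.077×10^-4) = 0.1495 m³/s
Check: V = 3.48 m/s, Re = 6.12×10^5, f = 0.01597, h_f = 44.2 m ≈ 43.9 m ✓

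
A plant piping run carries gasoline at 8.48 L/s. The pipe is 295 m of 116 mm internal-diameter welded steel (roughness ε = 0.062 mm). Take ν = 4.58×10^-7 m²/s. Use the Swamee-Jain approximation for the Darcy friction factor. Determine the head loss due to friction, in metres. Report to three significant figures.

h_f ≈ 1.59 m

V = 4Q/(πD²) = 4·0.00848/(π·0.116²) = 0.8024 m/s
Re = VD/ν = 0.8024·0.116/4.58×10^-7 = 2.03×10^5 → turbulent
ε/D = 0.062/116 = 5.34×10^-4
Swamee-Jain: f = 0.01909
h_f = f(L/D)V²/(2g) = 0.01909·(295/0.116)·0.8024²/(2·9.81) = 1.593 m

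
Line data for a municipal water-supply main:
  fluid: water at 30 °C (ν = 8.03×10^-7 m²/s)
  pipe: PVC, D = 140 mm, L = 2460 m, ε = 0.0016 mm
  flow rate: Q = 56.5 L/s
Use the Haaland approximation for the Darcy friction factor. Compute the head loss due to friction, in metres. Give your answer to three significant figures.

h_f ≈ 153 m

V = 4Q/(πD²) = 4·0.0565/(π·0.140²) = 3.670 m/s
Re = VD/ν = 3.670·0.140/8.03×10^-7 = 6.40×10^5 → turbulent
ε/D = 0.0016/140 = 1.14×10^-5
Haaland: f = 0.01266
h_f = f(L/D)V²/(2g) = 0.01266·(2460/0.140)·3.670²/(2·9.81) = 152.7 m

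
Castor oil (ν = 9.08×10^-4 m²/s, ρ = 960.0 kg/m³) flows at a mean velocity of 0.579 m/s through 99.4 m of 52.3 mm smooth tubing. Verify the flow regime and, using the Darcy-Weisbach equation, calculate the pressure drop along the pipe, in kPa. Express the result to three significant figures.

Re = VD/ν = 0.579·0.05230/9.08×10^-4 = 33.3 → laminar (Re < 2300)
f = 64/Re = 1.919
h_f = f(L/D)V²/(2g) = 1.919·(99.4/0.05230)·0.579²/(2·9.81) = 62.32 m
Δp = ρg·h_f = 960.0·9.81·62.32 = 586.9 kPa

Δp ≈ 587 kPa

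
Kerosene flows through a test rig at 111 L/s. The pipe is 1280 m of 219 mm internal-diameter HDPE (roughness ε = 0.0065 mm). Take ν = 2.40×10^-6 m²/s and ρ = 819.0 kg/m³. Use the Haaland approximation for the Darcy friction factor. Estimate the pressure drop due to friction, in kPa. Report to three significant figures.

Δp ≈ 309 kPa

V = 4Q/(πD²) = 4·0.111/(π·0.219²) = 2.947 m/s
Re = VD/ν = 2.947·0.219/2.40×10^-6 = 2.69×10^5 → turbulent
ε/D = 0.0065/219 = 2.97×10^-5
Haaland: f = 0.01488
h_f = f(L/D)V²/(2g) = 0.01488·(1280/0.219)·2.947²/(2·9.81) = 38.48 m
Δp = ρg·h_f = 819.0·9.81·38.48 = 309.2 kPa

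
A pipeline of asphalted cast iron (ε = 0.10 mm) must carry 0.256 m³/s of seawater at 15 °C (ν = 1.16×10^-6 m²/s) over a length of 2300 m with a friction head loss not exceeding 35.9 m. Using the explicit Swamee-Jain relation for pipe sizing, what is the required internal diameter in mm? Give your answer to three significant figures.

Swamee-Jain (Type III): D = 0.66·[ε^1.25·(LQ²/(gh_f))^4.75 + ν·Q^9.4·(L/(gh_f))^5.2]^0.04
LQ²/(gh_f) = 0.4280; L/(gh_f) = 6.531
Term 1 = ε^1.25·(…)^4.75 = 1.78×10^-7; Term 2 = ν·Q^9.4·(…)^5.2 = 5.49×10^-8
D = 0.66·(1.78×10^-7 + 5.49×10^-8)^0.04 = 0.3583 m = 358 mm
Check: V = 2.54 m/s, Re = 7.84×10^5, f = 0.01575, h_f = 33.2 m ≈ 35.9 m ✓

D ≈ 358 mm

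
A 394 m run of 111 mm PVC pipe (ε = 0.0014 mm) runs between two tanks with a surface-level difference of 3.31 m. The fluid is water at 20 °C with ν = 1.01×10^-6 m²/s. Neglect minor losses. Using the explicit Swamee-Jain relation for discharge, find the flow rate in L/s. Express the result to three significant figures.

Swamee-Jain (Type II): Q = -0.965·√(gD⁵h_f/L)·ln[ε/(3.7D) + √(3.17ν²L/(gD³h_f))]
√(gD⁵h_f/L) = √(9.81·0.111⁵·3.31/394) = 0.001178
ε/(3.7D) = 3.41×10^-6; √(3.17ν²L/(gD³h_f)) = 1.69×10^-4
Q = -0.965·0.001178·ln(1.728×10^-4) = 0.009852 m³/s
Check: V = 1.02 m/s, Re = 1.12×10^5, f = 0.01753, h_f = 3.29 m ≈ 3.31 m ✓

Q ≈ 9.85 L/s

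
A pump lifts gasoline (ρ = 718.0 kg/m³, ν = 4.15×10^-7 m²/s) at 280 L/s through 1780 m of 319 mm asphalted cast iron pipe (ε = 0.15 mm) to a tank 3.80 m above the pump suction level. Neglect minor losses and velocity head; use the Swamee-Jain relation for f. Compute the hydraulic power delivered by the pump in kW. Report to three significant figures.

P_hyd ≈ 123 kW

V = 4Q/(πD²) = 3.503 m/s; Re = 2.69×10^6; ε/D = 4.70×10^-4; f = 0.01674
h_f = f(L/D)V²/2g = 58.42 m
Total head H = z + h_f = 3.80 + 58.42 = 62.22 m
P_hyd = ρgQH = 718.0·9.81·0.280·62.22 = 122.7 kW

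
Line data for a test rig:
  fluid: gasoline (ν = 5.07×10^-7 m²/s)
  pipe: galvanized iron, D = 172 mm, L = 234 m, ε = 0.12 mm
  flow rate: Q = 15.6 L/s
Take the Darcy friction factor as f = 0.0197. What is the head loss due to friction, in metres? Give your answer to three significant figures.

V = 4Q/(πD²) = 4·0.0156/(π·0.172²) = 0.6714 m/s
h_f = f(L/D)V²/(2g) = 0.01970·(234/0.172)·0.6714²/(2·9.81) = 0.6158 m

h_f ≈ 0.616 m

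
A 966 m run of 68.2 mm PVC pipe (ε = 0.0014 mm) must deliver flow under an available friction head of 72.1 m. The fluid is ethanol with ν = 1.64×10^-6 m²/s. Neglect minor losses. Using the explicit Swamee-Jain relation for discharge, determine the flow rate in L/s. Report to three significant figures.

Q ≈ 8.56 L/s

Swamee-Jain (Type II): Q = -0.965·√(gD⁵h_f/L)·ln[ε/(3.7D) + √(3.17ν²L/(gD³h_f))]
√(gD⁵h_f/L) = √(9.81·0.0682⁵·72.1/966) = 0.001039
ε/(3.7D) = 5.55×10^-6; √(3.17ν²L/(gD³h_f)) = 1.92×10^-4
Q = -0.965·0.001039·ln(1.971×10^-4) = 0.008557 m³/s
Check: V = 2.34 m/s, Re = 9.74×10^4, f = 0.01808, h_f = 71.6 m ≈ 72.1 m ✓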